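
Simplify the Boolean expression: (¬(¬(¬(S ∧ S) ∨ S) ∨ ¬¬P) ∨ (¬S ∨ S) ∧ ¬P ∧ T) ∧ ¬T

¬P ∧ ¬T

(¬(¬(¬(S ∧ S) ∨ S) ∨ ¬¬P) ∨ (¬S ∨ S) ∧ ¬P ∧ T) ∧ ¬T
= (¬(¬(¬S ∨ S) ∨ ¬¬P) ∨ (¬S ∨ S) ∧ ¬P ∧ T) ∧ ¬T   — idempotence
= ((¬S ∨ S) ∧ ¬P ∨ (¬S ∨ S) ∧ ¬P ∧ T) ∧ ¬T   — De Morgan
= (¬S ∨ S) ∧ ¬P ∧ ¬T   — absorption
= ¬P ∧ ¬T   — complement / identity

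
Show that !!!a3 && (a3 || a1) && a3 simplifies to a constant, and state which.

false

!!!a3 && (a3 || a1) && a3
= !!!a3 && a3   [absorption]
= !a3 && a3   [double negation]
= false   [complement]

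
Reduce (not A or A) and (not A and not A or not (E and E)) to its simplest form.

not A or not E

(not A or A) and (not A and not A or not (E and E))
= (not A or A) and (not A and not A or not E)   (idempotence)
= (not A or A) and (not A or not E)   (idempotence)
= not A or not E   (complement / identity)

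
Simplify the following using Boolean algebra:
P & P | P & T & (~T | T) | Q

P & P | P & T & (~T | T) | Q
= P & P | P & T | Q   — complement / identity
= P | P & T | Q   — idempotence
= P | Q   — absorption

P | Q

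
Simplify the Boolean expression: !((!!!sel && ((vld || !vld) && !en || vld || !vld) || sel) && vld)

!((!!!sel && ((vld || !vld) && !en || vld || !vld) || sel) && vld)
= !((!!!sel && (vld || !vld) || sel) && vld)
= !((!!!sel || sel) && vld)
= !((!sel || sel) && vld)
= !vld

!vld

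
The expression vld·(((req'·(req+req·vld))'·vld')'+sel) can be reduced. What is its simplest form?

vld·(((req'·(req+req·vld))'·vld')'+sel)
= vld·(((req'·req)'·vld')'+sel)
= vld·(req'·req+vld+sel)
= vld·(vld+sel)
= vld

vld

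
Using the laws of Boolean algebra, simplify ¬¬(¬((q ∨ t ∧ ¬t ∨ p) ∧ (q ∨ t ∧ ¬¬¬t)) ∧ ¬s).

¬¬(¬((q ∨ t ∧ ¬t ∨ p) ∧ (q ∨ t ∧ ¬¬¬t)) ∧ ¬s)
= ¬¬(¬((q ∨ t ∧ ¬t ∨ p) ∧ (q ∨ t ∧ ¬t)) ∧ ¬s)   (double negation)
= ¬¬(¬(q ∨ t ∧ ¬t) ∧ ¬s)   (absorption)
= ¬(q ∨ t ∧ ¬t) ∧ ¬s   (double negation)
= ¬q ∧ ¬s   (complement / identity)

¬q ∧ ¬s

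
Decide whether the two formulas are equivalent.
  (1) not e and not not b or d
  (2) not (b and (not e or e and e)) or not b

No

E1: not e and not not b or d
    = not e and b or d
E2: not (b and (not e or e and e)) or not b
    = not (b and (not e or e)) or not b
    = not b or not b
    = not b
These differ: at b=0, d=0, e=0, E1 = 0 but E2 = 1.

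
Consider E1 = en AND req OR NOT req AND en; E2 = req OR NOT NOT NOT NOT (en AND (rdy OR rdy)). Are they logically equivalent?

E1: en AND req OR NOT req AND en
    = en   — distribution
E2: req OR NOT NOT NOT NOT (en AND (rdy OR rdy))
    = req OR NOT NOT (en AND (rdy OR rdy))   — double negation
    = req OR en AND (rdy OR rdy)   — double negation
    = req OR en AND rdy   — idempotence
These differ: at en=0, rdy=1, req=1, E1 = 0 but E2 = 1.

No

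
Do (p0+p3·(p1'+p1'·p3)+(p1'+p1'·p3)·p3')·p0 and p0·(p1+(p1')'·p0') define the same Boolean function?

E1: (p0+p3·(p1'+p1'·p3)+(p1'+p1'·p3)·p3')·p0
    = (p0+p1'+p1'·p3)·p0   — distribution
    = (p0+p1')·p0   — absorption
    = p0   — absorption
E2: p0·(p1+(p1')'·p0')
    = p0·(p1+p1·p0')   — double negation
    = p0·p1   — absorption
These differ: at p0=1, p1=0, p3=0, E1 = 1 but E2 = 0.

No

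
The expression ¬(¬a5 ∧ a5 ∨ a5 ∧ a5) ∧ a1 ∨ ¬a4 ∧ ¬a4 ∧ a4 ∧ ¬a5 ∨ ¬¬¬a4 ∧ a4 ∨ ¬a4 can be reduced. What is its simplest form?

¬(¬a5 ∧ a5 ∨ a5 ∧ a5) ∧ a1 ∨ ¬a4 ∧ ¬a4 ∧ a4 ∧ ¬a5 ∨ ¬¬¬a4 ∧ a4 ∨ ¬a4
= ¬(¬a5 ∧ a5 ∨ a5 ∧ a5) ∧ a1 ∨ ¬a4 ∧ ¬a4 ∧ a4 ∧ ¬a5 ∨ ¬a4 ∧ a4 ∨ ¬a4   (double negation)
= ¬(¬a5 ∧ a5 ∨ a5 ∧ a5) ∧ a1 ∨ ¬a4 ∧ a4 ∧ ¬a5 ∨ ¬a4 ∧ a4 ∨ ¬a4   (idempotence)
= ¬a5 ∧ a1 ∨ ¬a4 ∧ a4 ∧ ¬a5 ∨ ¬a4 ∧ a4 ∨ ¬a4   (distribution)
= ¬a5 ∧ a1 ∨ ¬a4 ∧ a4 ∨ ¬a4   (absorption)
= ¬a5 ∧ a1 ∨ ¬a4   (complement / identity)

¬a5 ∧ a1 ∨ ¬a4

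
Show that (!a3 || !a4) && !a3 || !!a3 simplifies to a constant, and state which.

true

(!a3 || !a4) && !a3 || !!a3
= !a3 || !!a3   (absorption)
= !a3 || a3   (double negation)
= true   (complement)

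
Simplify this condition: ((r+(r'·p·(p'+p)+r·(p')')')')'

r+p'

((r+(r'·p·(p'+p)+r·(p')')')')'
= ((r+(r'·p+r·(p')')')')'
= r+(r'·p+r·(p')')'
= r+(r'·p+r·p)'
= r+p'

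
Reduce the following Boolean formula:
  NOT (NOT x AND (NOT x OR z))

NOT (NOT x AND (NOT x OR z))
= NOT NOT x   [absorption]
= x   [double negation]

x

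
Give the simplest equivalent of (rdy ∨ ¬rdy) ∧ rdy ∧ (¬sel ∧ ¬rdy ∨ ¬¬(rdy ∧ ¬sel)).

rdy ∧ ¬sel

(rdy ∨ ¬rdy) ∧ rdy ∧ (¬sel ∧ ¬rdy ∨ ¬¬(rdy ∧ ¬sel))
= (rdy ∨ ¬rdy) ∧ rdy ∧ (¬sel ∧ ¬rdy ∨ rdy ∧ ¬sel)   — double negation
= (rdy ∨ ¬rdy) ∧ rdy ∧ ¬sel   — distribution
= rdy ∧ ¬sel   — complement / identity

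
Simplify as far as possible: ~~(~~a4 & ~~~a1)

~~(~~a4 & ~~~a1)
= ~~(~~a4 & ~a1)
= ~~(a4 & ~a1)
= a4 & ~a1

a4 & ~a1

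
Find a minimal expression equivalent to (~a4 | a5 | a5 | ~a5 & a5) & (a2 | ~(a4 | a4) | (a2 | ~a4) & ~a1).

a5 & a2 | ~a4

(~a4 | a5 | a5 | ~a5 & a5) & (a2 | ~(a4 | a4) | (a2 | ~a4) & ~a1)
= (~a4 | a5 | a5 | ~a5 & a5) & (a2 | ~a4 | (a2 | ~a4) & ~a1)
= (~a4 | a5 | a5) & (a2 | ~a4 | (a2 | ~a4) & ~a1)
= (~a4 | a5 | a5) & (a2 | ~a4)
= (a5 | a5) & a2 | ~a4
= a5 & a2 | ~a4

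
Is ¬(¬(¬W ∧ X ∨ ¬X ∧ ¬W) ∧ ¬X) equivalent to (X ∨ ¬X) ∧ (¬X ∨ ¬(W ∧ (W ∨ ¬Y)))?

E1: ¬(¬(¬W ∧ X ∨ ¬X ∧ ¬W) ∧ ¬X)
    = ¬(¬¬W ∧ ¬X)   [distribution]
    = ¬W ∨ X   [De Morgan]
E2: (X ∨ ¬X) ∧ (¬X ∨ ¬(W ∧ (W ∨ ¬Y)))
    = ¬X ∨ ¬(W ∧ (W ∨ ¬Y))   [complement / identity]
    = ¬X ∨ ¬W   [absorption]
These differ: at W=1, X=0, Y=0, E1 = 0 but E2 = 1.

No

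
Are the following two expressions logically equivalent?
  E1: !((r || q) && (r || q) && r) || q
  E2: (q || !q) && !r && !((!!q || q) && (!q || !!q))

E1: !((r || q) && (r || q) && r) || q
    = !((r || q && q) && r) || q   — distribution
    = !((r || q) && r) || q   — idempotence
    = !r || q   — absorption
E2: (q || !q) && !r && !((!!q || q) && (!q || !!q))
    = !r && !((!!q || q) && (!q || !!q))   — complement / identity
    = !r && !(q && !q || !!q)   — distribution
    = !r && !!!q   — complement / identity
    = !r && !q   — double negation
These differ: at q=1, r=0, E1 = 1 but E2 = 0.

No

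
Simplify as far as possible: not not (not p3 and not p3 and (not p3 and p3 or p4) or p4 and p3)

p4

not not (not p3 and not p3 and (not p3 and p3 or p4) or p4 and p3)
= not not (not p3 and (not p3 and p3 or p4) or p4 and p3)   — idempotence
= not p3 and (not p3 and p3 or p4) or p4 and p3   — double negation
= not p3 and p4 or p4 and p3   — complement / identity
= p4   — distribution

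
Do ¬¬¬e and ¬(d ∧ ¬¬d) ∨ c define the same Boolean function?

No

E1: ¬¬¬e
    = ¬e   — double negation
E2: ¬(d ∧ ¬¬d) ∨ c
    = ¬(d ∧ d) ∨ c   — double negation
    = ¬d ∨ c   — idempotence
These differ: at c=0, d=0, e=1, E1 = 0 but E2 = 1.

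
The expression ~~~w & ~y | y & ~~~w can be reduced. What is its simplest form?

~w

~~~w & ~y | y & ~~~w
= ~~~w
= ~w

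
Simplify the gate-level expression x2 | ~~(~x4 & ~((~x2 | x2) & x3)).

x2 | ~~(~x4 & ~((~x2 | x2) & x3))
= x2 | ~x4 & ~((~x2 | x2) & x3)
= x2 | ~x4 & ~x3

x2 | ~x4 & ~x3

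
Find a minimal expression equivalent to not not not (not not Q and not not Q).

not Q

not not not (not not Q and not not Q)
= not not not not not Q   — idempotence
= not not not Q   — double negation
= not Q   — double negation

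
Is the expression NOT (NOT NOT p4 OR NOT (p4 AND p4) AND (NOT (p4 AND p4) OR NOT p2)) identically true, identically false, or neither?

identically false

NOT (NOT NOT p4 OR NOT (p4 AND p4) AND (NOT (p4 AND p4) OR NOT p2))
= NOT (NOT NOT p4 OR NOT (p4 AND p4))   (absorption)
= NOT p4 AND p4 AND p4   (De Morgan)
= NOT p4 AND p4   (idempotence)
= FALSE   (complement)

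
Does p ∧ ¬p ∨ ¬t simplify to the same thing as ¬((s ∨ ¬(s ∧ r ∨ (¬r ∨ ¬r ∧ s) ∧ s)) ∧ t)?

E1: p ∧ ¬p ∨ ¬t
    = ¬t   (complement / identity)
E2: ¬((s ∨ ¬(s ∧ r ∨ (¬r ∨ ¬r ∧ s) ∧ s)) ∧ t)
    = ¬((s ∨ ¬(s ∧ r ∨ ¬r ∧ s)) ∧ t)   (absorption)
    = ¬((s ∨ ¬s) ∧ t)   (distribution)
    = ¬t   (complement / identity)
Both reduce to ¬t, so they are equivalent.

Yes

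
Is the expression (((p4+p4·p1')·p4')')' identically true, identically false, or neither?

identically false

(((p4+p4·p1')·p4')')'
= (p4+p4·p1')·p4'   — double negation
= p4·p4'   — absorption
= 0   — complement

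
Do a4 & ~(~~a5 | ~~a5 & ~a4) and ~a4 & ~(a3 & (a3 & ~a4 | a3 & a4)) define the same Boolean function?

E1: a4 & ~(~~a5 | ~~a5 & ~a4)
    = a4 & ~~~a5   — absorption
    = a4 & ~a5   — double negation
E2: ~a4 & ~(a3 & (a3 & ~a4 | a3 & a4))
    = ~a4 & ~(a3 & a3)   — distribution
    = ~a4 & ~a3   — idempotence
These differ: at a3=0, a4=0, a5=0, E1 = 0 but E2 = 1.

No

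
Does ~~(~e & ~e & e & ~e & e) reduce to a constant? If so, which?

yes, False

~~(~e & ~e & e & ~e & e)
= ~e & ~e & e & ~e & e
= ~e & e & ~e & e
= ~e & e
= 0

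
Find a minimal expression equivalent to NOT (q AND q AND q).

NOT (q AND q AND q)
= NOT (q AND q)   [idempotence]
= NOT q   [idempotence]

NOT q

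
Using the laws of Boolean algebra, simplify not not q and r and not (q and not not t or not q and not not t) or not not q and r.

r and q

not not q and r and not (q and not not t or not q and not not t) or not not q and r
= not not q and r and not not not t or not not q and r   [distribution]
= (r and not not not t or r) and not not q   [distribution]
= (r and not t or r) and not not q   [double negation]
= r and not not q   [absorption]
= r and q   [double negation]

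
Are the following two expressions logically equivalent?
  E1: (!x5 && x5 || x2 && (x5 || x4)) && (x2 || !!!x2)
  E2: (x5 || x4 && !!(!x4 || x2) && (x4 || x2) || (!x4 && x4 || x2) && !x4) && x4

No

E1: (!x5 && x5 || x2 && (x5 || x4)) && (x2 || !!!x2)
    = x2 && (x5 || x4) && (x2 || !!!x2)
    = x2 && (x5 || x4) && (x2 || !x2)
    = x2 && (x5 || x4)
E2: (x5 || x4 && !!(!x4 || x2) && (x4 || x2) || (!x4 && x4 || x2) && !x4) && x4
    = (x5 || x4 && (!x4 || x2) && (x4 || x2) || (!x4 && x4 || x2) && !x4) && x4
    = (x5 || x4 && (!x4 && x4 || x2) || (!x4 && x4 || x2) && !x4) && x4
    = (x5 || !x4 && x4 || x2) && x4
    = (x5 || x2) && x4
These differ: at x2=1, x4=0, x5=1, E1 = 1 but E2 = 0.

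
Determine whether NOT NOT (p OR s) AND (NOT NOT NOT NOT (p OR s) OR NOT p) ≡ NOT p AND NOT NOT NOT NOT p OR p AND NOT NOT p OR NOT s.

E1: NOT NOT (p OR s) AND (NOT NOT NOT NOT (p OR s) OR NOT p)
    = NOT NOT (p OR s) AND (NOT NOT (p OR s) OR NOT p)
    = NOT NOT (p OR s)
    = p OR s
E2: NOT p AND NOT NOT NOT NOT p OR p AND NOT NOT p OR NOT s
    = NOT p AND NOT NOT p OR p AND NOT NOT p OR NOT s
    = NOT NOT p OR NOT s
    = p OR NOT s
These differ: at p=0, s=0, E1 = 0 but E2 = 1.

No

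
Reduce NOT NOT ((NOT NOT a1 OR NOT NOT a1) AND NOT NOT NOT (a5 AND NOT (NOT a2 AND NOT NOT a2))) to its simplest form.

NOT NOT ((NOT NOT a1 OR NOT NOT a1) AND NOT NOT NOT (a5 AND NOT (NOT a2 AND NOT NOT a2)))
= NOT NOT (NOT NOT a1 AND NOT NOT NOT (a5 AND NOT (NOT a2 AND NOT NOT a2)))
= NOT NOT (NOT NOT a1 AND NOT NOT NOT (a5 AND (a2 OR NOT a2)))
= NOT (NOT a1 OR NOT NOT (a5 AND (a2 OR NOT a2)))
= a1 AND NOT (a5 AND (a2 OR NOT a2))
= a1 AND NOT a5

a1 AND NOT a5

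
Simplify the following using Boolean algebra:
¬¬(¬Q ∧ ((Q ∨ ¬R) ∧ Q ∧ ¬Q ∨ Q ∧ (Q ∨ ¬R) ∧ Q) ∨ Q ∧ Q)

Q

¬¬(¬Q ∧ ((Q ∨ ¬R) ∧ Q ∧ ¬Q ∨ Q ∧ (Q ∨ ¬R) ∧ Q) ∨ Q ∧ Q)
= ¬¬(¬Q ∧ (Q ∨ ¬R) ∧ Q ∨ Q ∧ Q)   [distribution]
= ¬¬(¬Q ∧ Q ∨ Q ∧ Q)   [absorption]
= ¬Q ∧ Q ∨ Q ∧ Q   [double negation]
= Q   [distribution]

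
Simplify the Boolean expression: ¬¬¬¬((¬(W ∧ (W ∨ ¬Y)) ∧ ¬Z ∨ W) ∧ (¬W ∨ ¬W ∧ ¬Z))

¬W ∧ ¬Z

¬¬¬¬((¬(W ∧ (W ∨ ¬Y)) ∧ ¬Z ∨ W) ∧ (¬W ∨ ¬W ∧ ¬Z))
= ¬¬¬¬((¬W ∧ ¬Z ∨ W) ∧ (¬W ∨ ¬W ∧ ¬Z))   (absorption)
= ¬¬((¬W ∧ ¬Z ∨ W) ∧ (¬W ∨ ¬W ∧ ¬Z))   (double negation)
= ¬¬(¬W ∧ ¬Z ∨ W ∧ ¬W)   (distribution)
= ¬¬(¬W ∧ ¬Z)   (complement / identity)
= ¬W ∧ ¬Z   (double negation)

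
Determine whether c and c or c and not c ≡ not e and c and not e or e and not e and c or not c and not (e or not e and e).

E1: c and c or c and not c
    = c
E2: not e and c and not e or e and not e and c or not c and not (e or not e and e)
    = not e and c or not c and not (e or not e and e)
    = not e and c or not c and not e
    = not e
These differ: at c=0, e=0, E1 = 0 but E2 = 1.

No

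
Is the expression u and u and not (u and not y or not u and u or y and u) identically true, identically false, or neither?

identically false

u and u and not (u and not y or not u and u or y and u)
= u and not (u and not y or not u and u or y and u)   (idempotence)
= u and not (u and not y or y and u)   (complement / identity)
= u and not u   (distribution)
= False   (complement)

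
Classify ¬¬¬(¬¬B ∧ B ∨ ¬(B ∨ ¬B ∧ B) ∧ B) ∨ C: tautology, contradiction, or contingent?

¬¬¬(¬¬B ∧ B ∨ ¬(B ∨ ¬B ∧ B) ∧ B) ∨ C
= ¬¬¬(B ∧ B ∨ ¬(B ∨ ¬B ∧ B) ∧ B) ∨ C   — double negation
= ¬¬¬(B ∧ B ∨ ¬B ∧ B) ∨ C   — complement / identity
= ¬(B ∧ B ∨ ¬B ∧ B) ∨ C   — double negation
= ¬B ∨ C   — distribution
This depends on B, C, so it is not a constant.

contingent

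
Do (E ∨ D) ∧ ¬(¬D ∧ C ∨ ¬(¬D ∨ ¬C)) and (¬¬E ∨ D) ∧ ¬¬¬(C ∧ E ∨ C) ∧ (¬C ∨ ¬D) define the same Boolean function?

Yes

E1: (E ∨ D) ∧ ¬(¬D ∧ C ∨ ¬(¬D ∨ ¬C))
    = (E ∨ D) ∧ ¬(¬D ∧ C ∨ D ∧ C)   [De Morgan]
    = (E ∨ D) ∧ ¬C   [distribution]
E2: (¬¬E ∨ D) ∧ ¬¬¬(C ∧ E ∨ C) ∧ (¬C ∨ ¬D)
    = (¬¬E ∨ D) ∧ ¬(C ∧ E ∨ C) ∧ (¬C ∨ ¬D)   [double negation]
    = (E ∨ D) ∧ ¬(C ∧ E ∨ C) ∧ (¬C ∨ ¬D)   [double negation]
    = (E ∨ D) ∧ ¬C ∧ (¬C ∨ ¬D)   [absorption]
    = (E ∨ D) ∧ ¬C   [absorption]
Both reduce to (E ∨ D) ∧ ¬C, so they are equivalent.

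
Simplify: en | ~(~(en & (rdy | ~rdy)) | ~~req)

en

en | ~(~(en & (rdy | ~rdy)) | ~~req)
= en | en & (rdy | ~rdy) & ~req   [De Morgan]
= en | en & ~req   [complement / identity]
= en   [absorption]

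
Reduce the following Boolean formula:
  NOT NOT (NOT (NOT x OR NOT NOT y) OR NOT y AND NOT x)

NOT y

NOT NOT (NOT (NOT x OR NOT NOT y) OR NOT y AND NOT x)
= NOT (NOT x OR NOT NOT y) OR NOT y AND NOT x   — double negation
= x AND NOT y OR NOT y AND NOT x   — De Morgan
= NOT y   — distribution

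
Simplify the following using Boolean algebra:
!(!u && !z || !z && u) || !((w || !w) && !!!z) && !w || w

z || w

!(!u && !z || !z && u) || !((w || !w) && !!!z) && !w || w
= !(!u && !z || !z && u) || !!!!z && !w || w
= !!z || !!!!z && !w || w
= !!z || !!z && !w || w
= !!z || w
= z || w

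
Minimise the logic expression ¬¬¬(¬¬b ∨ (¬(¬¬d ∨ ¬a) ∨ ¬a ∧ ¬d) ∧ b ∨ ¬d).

¬b ∧ d

¬¬¬(¬¬b ∨ (¬(¬¬d ∨ ¬a) ∨ ¬a ∧ ¬d) ∧ b ∨ ¬d)
= ¬(¬¬b ∨ (¬(¬¬d ∨ ¬a) ∨ ¬a ∧ ¬d) ∧ b ∨ ¬d)
= ¬(¬¬b ∨ (¬d ∧ a ∨ ¬a ∧ ¬d) ∧ b ∨ ¬d)
= ¬(¬¬b ∨ ¬d ∧ b ∨ ¬d)
= ¬(¬¬b ∨ ¬d)
= ¬b ∧ d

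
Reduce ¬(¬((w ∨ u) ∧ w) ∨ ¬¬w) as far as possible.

False

¬(¬((w ∨ u) ∧ w) ∨ ¬¬w)
= (w ∨ u) ∧ w ∧ ¬w
= w ∧ ¬w
= False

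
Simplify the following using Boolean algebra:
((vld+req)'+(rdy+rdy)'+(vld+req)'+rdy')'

((vld+req)'+(rdy+rdy)'+(vld+req)'+rdy')'
= ((vld+req)'+rdy'+(vld+req)'+rdy')'
= ((vld+req)'+rdy')'
= (vld+req)·rdy

(vld+req)·rdy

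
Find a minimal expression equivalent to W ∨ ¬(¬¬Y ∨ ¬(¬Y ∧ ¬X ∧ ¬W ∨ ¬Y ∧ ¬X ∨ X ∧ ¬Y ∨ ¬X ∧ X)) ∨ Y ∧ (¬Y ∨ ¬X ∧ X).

W ∨ ¬(¬¬Y ∨ ¬(¬Y ∧ ¬X ∧ ¬W ∨ ¬Y ∧ ¬X ∨ X ∧ ¬Y ∨ ¬X ∧ X)) ∨ Y ∧ (¬Y ∨ ¬X ∧ X)
= W ∨ ¬Y ∧ (¬Y ∧ ¬X ∧ ¬W ∨ ¬Y ∧ ¬X ∨ X ∧ ¬Y ∨ ¬X ∧ X) ∨ Y ∧ (¬Y ∨ ¬X ∧ X)   [De Morgan]
= W ∨ ¬Y ∧ (¬Y ∧ ¬X ∨ X ∧ ¬Y ∨ ¬X ∧ X) ∨ Y ∧ (¬Y ∨ ¬X ∧ X)   [absorption]
= W ∨ ¬Y ∧ (¬Y ∨ ¬X ∧ X) ∨ Y ∧ (¬Y ∨ ¬X ∧ X)   [distribution]
= W ∨ ¬Y ∨ ¬X ∧ X   [distribution]
= W ∨ ¬Y   [complement / identity]

W ∨ ¬Y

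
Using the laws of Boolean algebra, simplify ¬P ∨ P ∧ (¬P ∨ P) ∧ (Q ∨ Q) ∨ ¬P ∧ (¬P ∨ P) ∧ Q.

¬P ∨ P ∧ (¬P ∨ P) ∧ (Q ∨ Q) ∨ ¬P ∧ (¬P ∨ P) ∧ Q
= ¬P ∨ P ∧ (¬P ∨ P) ∧ Q ∨ ¬P ∧ (¬P ∨ P) ∧ Q
= ¬P ∨ (¬P ∨ P) ∧ Q
= ¬P ∨ Q

¬P ∨ Q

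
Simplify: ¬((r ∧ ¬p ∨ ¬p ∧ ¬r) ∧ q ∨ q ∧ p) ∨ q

True

¬((r ∧ ¬p ∨ ¬p ∧ ¬r) ∧ q ∨ q ∧ p) ∨ q
= ¬(¬p ∧ q ∨ q ∧ p) ∨ q
= ¬q ∨ q
= True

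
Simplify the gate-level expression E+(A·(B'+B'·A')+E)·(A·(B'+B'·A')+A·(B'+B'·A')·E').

E+A·B'

E+(A·(B'+B'·A')+E)·(A·(B'+B'·A')+A·(B'+B'·A')·E')
= E+(A·(B'+B'·A')+E)·A·(B'+B'·A')
= E+A·(B'+B'·A')
= E+A·B'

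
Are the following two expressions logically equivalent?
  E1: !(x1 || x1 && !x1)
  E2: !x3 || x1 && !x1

E1: !(x1 || x1 && !x1)
    = !x1   — complement / identity
E2: !x3 || x1 && !x1
    = !x3   — complement / identity
These differ: at x1=0, x3=1, E1 = 1 but E2 = 0.

No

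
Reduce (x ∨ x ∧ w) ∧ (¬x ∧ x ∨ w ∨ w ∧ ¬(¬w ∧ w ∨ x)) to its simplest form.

x ∧ w

(x ∨ x ∧ w) ∧ (¬x ∧ x ∨ w ∨ w ∧ ¬(¬w ∧ w ∨ x))
= (x ∨ x ∧ w) ∧ (w ∨ w ∧ ¬(¬w ∧ w ∨ x))
= x ∧ (w ∨ w ∧ ¬(¬w ∧ w ∨ x))
= x ∧ (w ∨ w ∧ ¬x)
= x ∧ w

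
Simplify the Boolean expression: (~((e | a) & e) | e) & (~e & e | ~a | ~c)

~a | ~c

(~((e | a) & e) | e) & (~e & e | ~a | ~c)
= (~((e | a) & e) | e) & (~a | ~c)   [complement / identity]
= (~e | e) & (~a | ~c)   [absorption]
= ~a | ~c   [complement / identity]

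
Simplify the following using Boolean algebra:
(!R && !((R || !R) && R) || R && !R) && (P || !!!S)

!R && (P || !S)

(!R && !((R || !R) && R) || R && !R) && (P || !!!S)
= (!R && !R || R && !R) && (P || !!!S)   [complement / identity]
= (!R && !R || R && !R) && (P || !S)   [double negation]
= !R && (P || !S)   [distribution]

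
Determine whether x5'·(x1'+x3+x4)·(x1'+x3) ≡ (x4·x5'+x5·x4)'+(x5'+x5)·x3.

E1: x5'·(x1'+x3+x4)·(x1'+x3)
    = x5'·(x1'+x3)   — absorption
E2: (x4·x5'+x5·x4)'+(x5'+x5)·x3
    = x4'+(x5'+x5)·x3   — distribution
    = x4'+x3   — complement / identity
These differ: at x1=1, x3=0, x4=0, x5=1, E1 = 0 but E2 = 1.

No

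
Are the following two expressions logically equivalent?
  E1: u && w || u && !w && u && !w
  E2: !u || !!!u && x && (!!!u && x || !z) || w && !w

E1: u && w || u && !w && u && !w
    = u && w || u && !w   (idempotence)
    = u   (distribution)
E2: !u || !!!u && x && (!!!u && x || !z) || w && !w
    = !u || !!!u && x || w && !w   (absorption)
    = !u || !u && x || w && !w   (double negation)
    = !u || !u && x   (complement / identity)
    = !u   (absorption)
These differ: at u=0, w=0, x=1, z=0, E1 = 0 but E2 = 1.

No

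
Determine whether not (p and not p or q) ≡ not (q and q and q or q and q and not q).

Yes

E1: not (p and not p or q)
    = not q   (complement / identity)
E2: not (q and q and q or q and q and not q)
    = not (q and q)   (distribution)
    = not q   (idempotence)
Both reduce to not q, so they are equivalent.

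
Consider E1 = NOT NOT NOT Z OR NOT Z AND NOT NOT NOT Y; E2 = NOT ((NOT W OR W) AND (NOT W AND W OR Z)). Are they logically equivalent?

Yes

E1: NOT NOT NOT Z OR NOT Z AND NOT NOT NOT Y
    = NOT Z OR NOT Z AND NOT NOT NOT Y
    = NOT Z OR NOT Z AND NOT Y
    = NOT Z
E2: NOT ((NOT W OR W) AND (NOT W AND W OR Z))
    = NOT (NOT W AND W OR Z)
    = NOT Z
Both reduce to NOT Z, so they are equivalent.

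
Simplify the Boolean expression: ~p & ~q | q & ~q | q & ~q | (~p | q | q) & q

~p & ~q | q & ~q | q & ~q | (~p | q | q) & q
= ~p & ~q | q & ~q | q & ~q | (~p | q) & q   [idempotence]
= ~p & ~q | q & ~q | (~p | q) & q   [idempotence]
= ~q & (~p | q) | (~p | q) & q   [distribution]
= ~p | q   [distribution]

~p | q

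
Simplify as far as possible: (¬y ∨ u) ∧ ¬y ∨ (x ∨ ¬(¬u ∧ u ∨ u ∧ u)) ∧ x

¬y ∨ x

(¬y ∨ u) ∧ ¬y ∨ (x ∨ ¬(¬u ∧ u ∨ u ∧ u)) ∧ x
= (¬y ∨ u) ∧ ¬y ∨ (x ∨ ¬u) ∧ x   (distribution)
= (¬y ∨ u) ∧ ¬y ∨ x   (absorption)
= ¬y ∨ x   (absorption)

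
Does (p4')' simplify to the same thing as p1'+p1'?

E1: (p4')'
    = p4   — double negation
E2: p1'+p1'
    = p1'   — idempotence
These differ: at p1=0, p4=0, E1 = 0 but E2 = 1.

No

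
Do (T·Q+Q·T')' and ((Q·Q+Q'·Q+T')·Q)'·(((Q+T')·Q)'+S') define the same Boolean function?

E1: (T·Q+Q·T')'
    = Q'   (distribution)
E2: ((Q·Q+Q'·Q+T')·Q)'·(((Q+T')·Q)'+S')
    = ((Q+T')·Q)'·(((Q+T')·Q)'+S')   (distribution)
    = ((Q+T')·Q)'   (absorption)
    = Q'   (absorption)
Both reduce to Q', so they are equivalent.

Yes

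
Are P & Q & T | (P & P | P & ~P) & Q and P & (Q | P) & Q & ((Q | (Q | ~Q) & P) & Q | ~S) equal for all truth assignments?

Yes

E1: P & Q & T | (P & P | P & ~P) & Q
    = P & Q & T | P & Q   — distribution
    = P & Q   — absorption
E2: P & (Q | P) & Q & ((Q | (Q | ~Q) & P) & Q | ~S)
    = P & (Q | P) & Q & ((Q | P) & Q | ~S)   — complement / identity
    = P & (Q | P) & Q   — absorption
    = P & Q   — absorption
Both reduce to P & Q, so they are equivalent.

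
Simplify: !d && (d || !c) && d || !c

!c

!d && (d || !c) && d || !c
= !d && d || !c
= !c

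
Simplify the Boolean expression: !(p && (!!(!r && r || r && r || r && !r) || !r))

!(p && (!!(!r && r || r && r || r && !r) || !r))
= !(p && (!r && r || r && r || r && !r || !r))   (double negation)
= !(p && (!r && r || r && r || !r))   (complement / identity)
= !(p && (r || !r))   (distribution)
= !p   (complement / identity)

!p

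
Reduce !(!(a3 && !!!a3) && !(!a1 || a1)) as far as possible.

true

!(!(a3 && !!!a3) && !(!a1 || a1))
= a3 && !!!a3 || !a1 || a1   (De Morgan)
= a3 && !a3 || !a1 || a1   (double negation)
= !a1 || a1   (complement / identity)
= true   (complement)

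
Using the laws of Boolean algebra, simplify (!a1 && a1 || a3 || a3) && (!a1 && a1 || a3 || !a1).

(!a1 && a1 || a3 || a3) && (!a1 && a1 || a3 || !a1)
= a3 && !a1 || !a1 && a1 || a3   [distribution]
= a3 && !a1 || a3   [complement / identity]
= a3   [absorption]

a3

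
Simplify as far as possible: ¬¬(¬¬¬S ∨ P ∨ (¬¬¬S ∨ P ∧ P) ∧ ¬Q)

¬¬(¬¬¬S ∨ P ∨ (¬¬¬S ∨ P ∧ P) ∧ ¬Q)
= ¬¬(¬S ∨ P ∨ (¬¬¬S ∨ P ∧ P) ∧ ¬Q)
= ¬¬(¬S ∨ P ∨ (¬S ∨ P ∧ P) ∧ ¬Q)
= ¬¬(¬S ∨ P ∨ (¬S ∨ P) ∧ ¬Q)
= ¬¬(¬S ∨ P)
= ¬S ∨ P

¬S ∨ P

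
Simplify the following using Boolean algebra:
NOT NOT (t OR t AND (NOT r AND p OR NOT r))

t

NOT NOT (t OR t AND (NOT r AND p OR NOT r))
= NOT NOT (t OR t AND NOT r)   [absorption]
= NOT NOT t   [absorption]
= t   [double negation]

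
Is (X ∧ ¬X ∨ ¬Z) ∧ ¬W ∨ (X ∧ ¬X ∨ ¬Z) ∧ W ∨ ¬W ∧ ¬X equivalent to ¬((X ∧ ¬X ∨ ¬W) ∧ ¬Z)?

E1: (X ∧ ¬X ∨ ¬Z) ∧ ¬W ∨ (X ∧ ¬X ∨ ¬Z) ∧ W ∨ ¬W ∧ ¬X
    = X ∧ ¬X ∨ ¬Z ∨ ¬W ∧ ¬X   [distribution]
    = ¬Z ∨ ¬W ∧ ¬X   [complement / identity]
E2: ¬((X ∧ ¬X ∨ ¬W) ∧ ¬Z)
    = ¬(¬W ∧ ¬Z)   [complement / identity]
    = W ∨ Z   [De Morgan]
These differ: at W=0, X=1, Z=1, E1 = 0 but E2 = 1.

No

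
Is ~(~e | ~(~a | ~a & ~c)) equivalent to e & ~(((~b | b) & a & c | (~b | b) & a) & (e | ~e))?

Yes

E1: ~(~e | ~(~a | ~a & ~c))
    = e & (~a | ~a & ~c)   (De Morgan)
    = e & ~a   (absorption)
E2: e & ~(((~b | b) & a & c | (~b | b) & a) & (e | ~e))
    = e & ~((~b | b) & a & (e | ~e))   (absorption)
    = e & ~((~b | b) & a)   (complement / identity)
    = e & ~a   (complement / identity)
Both reduce to e & ~a, so they are equivalent.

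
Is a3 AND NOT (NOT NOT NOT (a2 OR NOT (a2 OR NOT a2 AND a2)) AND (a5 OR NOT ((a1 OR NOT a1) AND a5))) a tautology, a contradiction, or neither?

a3 AND NOT (NOT NOT NOT (a2 OR NOT (a2 OR NOT a2 AND a2)) AND (a5 OR NOT ((a1 OR NOT a1) AND a5)))
= a3 AND NOT (NOT NOT NOT (a2 OR NOT (a2 OR NOT a2 AND a2)) AND (a5 OR NOT a5))   [complement / identity]
= a3 AND NOT (NOT (a2 OR NOT (a2 OR NOT a2 AND a2)) AND (a5 OR NOT a5))   [double negation]
= a3 AND NOT (NOT (a2 OR NOT a2) AND (a5 OR NOT a5))   [complement / identity]
= a3 AND NOT NOT (a2 OR NOT a2)   [complement / identity]
= a3 AND (a2 OR NOT a2)   [double negation]
= a3   [complement / identity]
This depends on a3, so it is not a constant.

neither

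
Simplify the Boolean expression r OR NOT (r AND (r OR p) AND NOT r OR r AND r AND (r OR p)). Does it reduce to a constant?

r OR NOT (r AND (r OR p) AND NOT r OR r AND r AND (r OR p))
= r OR NOT (r AND (r OR p))   [distribution]
= r OR NOT r   [absorption]
= TRUE   [complement]

TRUE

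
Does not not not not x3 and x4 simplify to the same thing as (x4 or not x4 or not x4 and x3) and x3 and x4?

Yes

E1: not not not not x3 and x4
    = not not x3 and x4   (double negation)
    = x3 and x4   (double negation)
E2: (x4 or not x4 or not x4 and x3) and x3 and x4
    = (x4 or not x4) and x3 and x4   (absorption)
    = x3 and x4   (complement / identity)
Both reduce to x3 and x4, so they are equivalent.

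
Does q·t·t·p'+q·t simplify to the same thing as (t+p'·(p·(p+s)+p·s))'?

No

E1: q·t·t·p'+q·t
    = q·t·p'+q·t   — idempotence
    = q·t   — absorption
E2: (t+p'·(p·(p+s)+p·s))'
    = (t+p'·(p+p·s))'   — absorption
    = (t+p'·p)'   — absorption
    = t'   — complement / identity
These differ: at p=0, q=1, s=0, t=1, E1 = 1 but E2 = 0.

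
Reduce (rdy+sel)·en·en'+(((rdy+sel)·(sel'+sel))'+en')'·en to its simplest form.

(rdy+sel)·en

(rdy+sel)·en·en'+(((rdy+sel)·(sel'+sel))'+en')'·en
= (rdy+sel)·en·en'+((rdy+sel)'+en')'·en   (complement / identity)
= (rdy+sel)·en·en'+(rdy+sel)·en·en   (De Morgan)
= (rdy+sel)·en   (distribution)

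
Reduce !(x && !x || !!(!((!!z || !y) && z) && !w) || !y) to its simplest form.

(z || w) && y

!(x && !x || !!(!((!!z || !y) && z) && !w) || !y)
= !(!!(!((!!z || !y) && z) && !w) || !y)   — complement / identity
= !(!((!!z || !y) && z) && !w) && y   — De Morgan
= !(!((z || !y) && z) && !w) && y   — double negation
= !(!z && !w) && y   — absorption
= (z || w) && y   — De Morgan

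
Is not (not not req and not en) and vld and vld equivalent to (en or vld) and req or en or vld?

E1: not (not not req and not en) and vld and vld
    = not (not not req and not en) and vld   (idempotence)
    = (not req or en) and vld   (De Morgan)
E2: (en or vld) and req or en or vld
    = en or vld   (absorption)
These differ: at en=1, req=1, vld=0, E1 = 0 but E2 = 1.

No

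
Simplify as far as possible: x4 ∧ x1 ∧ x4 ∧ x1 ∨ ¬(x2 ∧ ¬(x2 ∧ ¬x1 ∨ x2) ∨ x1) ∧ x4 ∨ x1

x4 ∨ x1

x4 ∧ x1 ∧ x4 ∧ x1 ∨ ¬(x2 ∧ ¬(x2 ∧ ¬x1 ∨ x2) ∨ x1) ∧ x4 ∨ x1
= x4 ∧ x1 ∧ x4 ∧ x1 ∨ ¬(x2 ∧ ¬x2 ∨ x1) ∧ x4 ∨ x1   — absorption
= x4 ∧ x1 ∨ ¬(x2 ∧ ¬x2 ∨ x1) ∧ x4 ∨ x1   — idempotence
= x4 ∧ x1 ∨ ¬x1 ∧ x4 ∨ x1   — complement / identity
= x4 ∨ x1   — distribution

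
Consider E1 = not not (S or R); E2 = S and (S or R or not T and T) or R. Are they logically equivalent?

Yes

E1: not not (S or R)
    = S or R   [double negation]
E2: S and (S or R or not T and T) or R
    = S and (S or R) or R   [complement / identity]
    = S or R   [absorption]
Both reduce to S or R, so they are equivalent.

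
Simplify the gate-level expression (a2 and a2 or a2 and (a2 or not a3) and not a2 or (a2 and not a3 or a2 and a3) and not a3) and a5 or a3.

a2 and a5 or a3

(a2 and a2 or a2 and (a2 or not a3) and not a2 or (a2 and not a3 or a2 and a3) and not a3) and a5 or a3
= (a2 and a2 or a2 and (a2 or not a3) and not a2 or a2 and not a3) and a5 or a3   (distribution)
= (a2 and a2 or a2 and not a2 or a2 and not a3) and a5 or a3   (absorption)
= (a2 or a2 and not a3) and a5 or a3   (distribution)
= a2 and a5 or a3   (absorption)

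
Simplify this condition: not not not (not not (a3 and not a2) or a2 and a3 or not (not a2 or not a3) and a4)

not not not (not not (a3 and not a2) or a2 and a3 or not (not a2 or not a3) and a4)
= not not not (not not (a3 and not a2) or a2 and a3 or a2 and a3 and a4)   [De Morgan]
= not (not not (a3 and not a2) or a2 and a3 or a2 and a3 and a4)   [double negation]
= not (a3 and not a2 or a2 and a3 or a2 and a3 and a4)   [double negation]
= not (a3 and not a2 or a2 and a3)   [absorption]
= not a3   [distribution]

not a3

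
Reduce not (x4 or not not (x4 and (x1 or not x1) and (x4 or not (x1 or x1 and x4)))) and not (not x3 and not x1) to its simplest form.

not x4 and (x3 or x1)

not (x4 or not not (x4 and (x1 or not x1) and (x4 or not (x1 or x1 and x4)))) and not (not x3 and not x1)
= not (x4 or not not (x4 and (x4 or not (x1 or x1 and x4)))) and not (not x3 and not x1)   (complement / identity)
= not (x4 or not not (x4 and (x4 or not (x1 or x1 and x4)))) and (x3 or x1)   (De Morgan)
= not (x4 or x4 and (x4 or not (x1 or x1 and x4))) and (x3 or x1)   (double negation)
= not (x4 or x4 and (x4 or not x1)) and (x3 or x1)   (absorption)
= not (x4 or x4) and (x3 or x1)   (absorption)
= not x4 and (x3 or x1)   (idempotence)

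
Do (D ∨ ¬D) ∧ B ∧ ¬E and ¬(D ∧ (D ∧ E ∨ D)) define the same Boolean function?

No

E1: (D ∨ ¬D) ∧ B ∧ ¬E
    = B ∧ ¬E   (complement / identity)
E2: ¬(D ∧ (D ∧ E ∨ D))
    = ¬(D ∧ D)   (absorption)
    = ¬D   (idempotence)
These differ: at B=0, D=0, E=0, E1 = 0 but E2 = 1.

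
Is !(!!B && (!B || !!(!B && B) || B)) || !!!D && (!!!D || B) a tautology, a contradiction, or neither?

neither

!(!!B && (!B || !!(!B && B) || B)) || !!!D && (!!!D || B)
= !(!!B && (!B || !!(!B && B) || B)) || !!!D   [absorption]
= !(B && (!B || !!(!B && B) || B)) || !!!D   [double negation]
= !(B && (!B || !B && B || B)) || !!!D   [double negation]
= !(B && (!B || B)) || !!!D   [complement / identity]
= !B || !!!D   [complement / identity]
= !B || !D   [double negation]
This depends on B, D, so it is not a constant.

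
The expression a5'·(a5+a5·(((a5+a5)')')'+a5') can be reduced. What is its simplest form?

a5'

a5'·(a5+a5·(((a5+a5)')')'+a5')
= a5'·(a5+a5·((a5')')'+a5')   [idempotence]
= a5'·(a5+a5·a5'+a5')   [double negation]
= a5'·(a5+a5')   [complement / identity]
= a5'   [complement / identity]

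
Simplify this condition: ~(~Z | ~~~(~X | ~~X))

Z

~(~Z | ~~~(~X | ~~X))
= Z & ~~(~X | ~~X)
= Z & ~~(~X | X)
= Z & (~X | X)
= Z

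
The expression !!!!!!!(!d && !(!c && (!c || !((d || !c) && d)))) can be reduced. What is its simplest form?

d || !c

!!!!!!!(!d && !(!c && (!c || !((d || !c) && d))))
= !!!!!!!(!d && !(!c && (!c || !d)))   (absorption)
= !!!!!(!d && !(!c && (!c || !d)))   (double negation)
= !!!(!d && !(!c && (!c || !d)))   (double negation)
= !(!d && !(!c && (!c || !d)))   (double negation)
= d || !c && (!c || !d)   (De Morgan)
= d || !c   (absorption)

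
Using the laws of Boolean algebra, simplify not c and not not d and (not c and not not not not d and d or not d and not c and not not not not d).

not c and not not d and (not c and not not not not d and d or not d and not c and not not not not d)
= not c and not not d and not c and not not not not d   (distribution)
= not c and not not d and not c and not not d   (double negation)
= not c and not not d   (idempotence)
= not c and d   (double negation)

not c and d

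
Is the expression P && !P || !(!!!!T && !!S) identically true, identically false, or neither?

P && !P || !(!!!!T && !!S)
= !(!!!!T && !!S)   [complement / identity]
= !(!!T && !!S)   [double negation]
= !T || !S   [De Morgan]
This depends on S, T, so it is not a constant.

neither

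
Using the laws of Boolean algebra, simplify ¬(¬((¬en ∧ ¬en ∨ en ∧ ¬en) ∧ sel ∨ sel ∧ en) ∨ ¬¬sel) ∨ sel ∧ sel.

sel

¬(¬((¬en ∧ ¬en ∨ en ∧ ¬en) ∧ sel ∨ sel ∧ en) ∨ ¬¬sel) ∨ sel ∧ sel
= ¬(¬(¬en ∧ sel ∨ sel ∧ en) ∨ ¬¬sel) ∨ sel ∧ sel   — distribution
= ¬(¬sel ∨ ¬¬sel) ∨ sel ∧ sel   — distribution
= ¬(¬sel ∨ ¬¬sel) ∨ sel   — idempotence
= sel ∧ ¬sel ∨ sel   — De Morgan
= sel   — complement / identity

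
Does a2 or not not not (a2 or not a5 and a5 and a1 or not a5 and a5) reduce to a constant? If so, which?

a2 or not not not (a2 or not a5 and a5 and a1 or not a5 and a5)
= a2 or not not not (a2 or not a5 and a5)   [absorption]
= a2 or not (a2 or not a5 and a5)   [double negation]
= a2 or not a2   [complement / identity]
= True   [complement]

yes, True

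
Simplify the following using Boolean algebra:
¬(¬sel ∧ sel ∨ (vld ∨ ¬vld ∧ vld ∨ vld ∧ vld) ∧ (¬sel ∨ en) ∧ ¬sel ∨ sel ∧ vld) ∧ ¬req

¬(¬sel ∧ sel ∨ (vld ∨ ¬vld ∧ vld ∨ vld ∧ vld) ∧ (¬sel ∨ en) ∧ ¬sel ∨ sel ∧ vld) ∧ ¬req
= ¬(¬sel ∧ sel ∨ (vld ∨ ¬vld ∧ vld ∨ vld ∧ vld) ∧ ¬sel ∨ sel ∧ vld) ∧ ¬req
= ¬(¬sel ∧ sel ∨ (vld ∨ vld) ∧ ¬sel ∨ sel ∧ vld) ∧ ¬req
= ¬(¬sel ∧ sel ∨ vld ∧ ¬sel ∨ sel ∧ vld) ∧ ¬req
= ¬(¬sel ∧ sel ∨ vld) ∧ ¬req
= ¬vld ∧ ¬req

¬vld ∧ ¬req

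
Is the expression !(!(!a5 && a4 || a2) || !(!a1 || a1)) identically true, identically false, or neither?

neither

!(!(!a5 && a4 || a2) || !(!a1 || a1))
= (!a5 && a4 || a2) && (!a1 || a1)   [De Morgan]
= !a5 && a4 || a2   [complement / identity]
This depends on a2, a4, a5, so it is not a constant.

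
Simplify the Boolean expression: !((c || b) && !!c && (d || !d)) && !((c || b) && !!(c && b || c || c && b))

!c

!((c || b) && !!c && (d || !d)) && !((c || b) && !!(c && b || c || c && b))
= !((c || b) && !!c && (d || !d)) && !((c || b) && !!(c && b || c))
= !((c || b) && !!c && (d || !d)) && !((c || b) && !!c)
= !((c || b) && !!c) && !((c || b) && !!c)
= !((c || b) && !!c)
= !((c || b) && c)
= !c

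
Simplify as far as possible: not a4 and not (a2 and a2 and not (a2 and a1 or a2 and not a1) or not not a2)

not a4 and not (a2 and a2 and not (a2 and a1 or a2 and not a1) or not not a2)
= not a4 and not (a2 and not (a2 and a1 or a2 and not a1) or not not a2)   — idempotence
= not a4 and not (a2 and not a2 or not not a2)   — distribution
= not a4 and not not not a2   — complement / identity
= not a4 and not a2   — double negation

not a4 and not a2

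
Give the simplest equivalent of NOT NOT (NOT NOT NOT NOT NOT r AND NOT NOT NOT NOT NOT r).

NOT r

NOT NOT (NOT NOT NOT NOT NOT r AND NOT NOT NOT NOT NOT r)
= NOT NOT NOT NOT NOT NOT NOT r   (idempotence)
= NOT NOT NOT NOT NOT r   (double negation)
= NOT NOT NOT r   (double negation)
= NOT r   (double negation)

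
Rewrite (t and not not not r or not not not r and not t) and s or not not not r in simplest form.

not r

(t and not not not r or not not not r and not t) and s or not not not r
= not not not r and s or not not not r   [distribution]
= not not not r   [absorption]
= not r   [double negation]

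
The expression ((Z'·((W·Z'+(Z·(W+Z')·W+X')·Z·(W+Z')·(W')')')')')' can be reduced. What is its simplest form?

((Z'·((W·Z'+(Z·(W+Z')·W+X')·Z·(W+Z')·(W')')')')')'
= ((Z'·((W·Z'+(Z·(W+Z')·W+X')·Z·(W+Z')·W)')')')'   — double negation
= ((Z'·((W·Z'+Z·(W+Z')·W)')')')'   — absorption
= ((Z'·((W·Z'+Z·W)')')')'   — absorption
= ((Z'·(W')')')'   — distribution
= ((Z'·W)')'   — double negation
= Z'·W   — double negation

Z'·W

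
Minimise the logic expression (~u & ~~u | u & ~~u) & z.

(~u & ~~u | u & ~~u) & z
= ~~u & z   (distribution)
= u & z   (double negation)

u & z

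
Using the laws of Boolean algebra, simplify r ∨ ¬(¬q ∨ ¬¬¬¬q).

r ∨ ¬(¬q ∨ ¬¬¬¬q)
= r ∨ ¬(¬q ∨ ¬¬q)   — double negation
= r ∨ q ∧ ¬q   — De Morgan
= r   — complement / identity

r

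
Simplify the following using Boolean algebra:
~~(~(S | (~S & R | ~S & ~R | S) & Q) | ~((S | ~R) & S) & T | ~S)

~~(~(S | (~S & R | ~S & ~R | S) & Q) | ~((S | ~R) & S) & T | ~S)
= ~~(~(S | (~S & R | ~S & ~R | S) & Q) | ~S & T | ~S)   (absorption)
= ~~(~(S | (~S | S) & Q) | ~S & T | ~S)   (distribution)
= ~~(~(S | (~S | S) & Q) | ~S)   (absorption)
= ~((S | (~S | S) & Q) & S)   (De Morgan)
= ~((S | Q) & S)   (complement / identity)
= ~S   (absorption)

~S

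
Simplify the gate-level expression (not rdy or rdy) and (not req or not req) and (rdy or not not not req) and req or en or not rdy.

en or not rdy

(not rdy or rdy) and (not req or not req) and (rdy or not not not req) and req or en or not rdy
= (not rdy or rdy) and (not req or not req) and (rdy or not req) and req or en or not rdy   — double negation
= (not rdy or rdy) and (not req and rdy or not req) and req or en or not rdy   — distribution
= (not rdy or rdy) and not req and req or en or not rdy   — absorption
= not req and req or en or not rdy   — complement / identity
= en or not rdy   — complement / identity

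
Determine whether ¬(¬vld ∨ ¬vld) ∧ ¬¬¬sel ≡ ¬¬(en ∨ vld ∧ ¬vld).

E1: ¬(¬vld ∨ ¬vld) ∧ ¬¬¬sel
    = ¬(¬vld ∨ ¬vld) ∧ ¬sel   — double negation
    = ¬¬vld ∧ ¬sel   — idempotence
    = vld ∧ ¬sel   — double negation
E2: ¬¬(en ∨ vld ∧ ¬vld)
    = en ∨ vld ∧ ¬vld   — double negation
    = en   — complement / identity
These differ: at en=1, sel=0, vld=0, E1 = 0 but E2 = 1.

No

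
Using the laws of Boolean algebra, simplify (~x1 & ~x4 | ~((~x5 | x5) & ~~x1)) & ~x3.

~x1 & ~x3

(~x1 & ~x4 | ~((~x5 | x5) & ~~x1)) & ~x3
= (~x1 & ~x4 | ~~~x1) & ~x3   [complement / identity]
= (~x1 & ~x4 | ~x1) & ~x3   [double negation]
= ~x1 & ~x3   [absorption]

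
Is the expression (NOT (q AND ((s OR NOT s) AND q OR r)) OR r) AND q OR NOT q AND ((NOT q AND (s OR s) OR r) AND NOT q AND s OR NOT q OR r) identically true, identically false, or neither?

(NOT (q AND ((s OR NOT s) AND q OR r)) OR r) AND q OR NOT q AND ((NOT q AND (s OR s) OR r) AND NOT q AND s OR NOT q OR r)
= (NOT (q AND ((s OR NOT s) AND q OR r)) OR r) AND q OR NOT q AND ((NOT q AND s OR r) AND NOT q AND s OR NOT q OR r)   [idempotence]
= (NOT (q AND (q OR r)) OR r) AND q OR NOT q AND ((NOT q AND s OR r) AND NOT q AND s OR NOT q OR r)   [complement / identity]
= (NOT (q AND (q OR r)) OR r) AND q OR NOT q AND (NOT q AND s OR NOT q OR r)   [absorption]
= (NOT q OR r) AND q OR NOT q AND (NOT q AND s OR NOT q OR r)   [absorption]
= (NOT q OR r) AND q OR NOT q AND (NOT q OR r)   [absorption]
= NOT q OR r   [distribution]
This depends on q, r, so it is not a constant.

neither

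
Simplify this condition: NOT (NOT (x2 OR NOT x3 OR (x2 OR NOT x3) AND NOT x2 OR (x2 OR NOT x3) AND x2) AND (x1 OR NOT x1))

NOT (NOT (x2 OR NOT x3 OR (x2 OR NOT x3) AND NOT x2 OR (x2 OR NOT x3) AND x2) AND (x1 OR NOT x1))
= NOT NOT (x2 OR NOT x3 OR (x2 OR NOT x3) AND NOT x2 OR (x2 OR NOT x3) AND x2)   (complement / identity)
= NOT NOT (x2 OR NOT x3 OR x2 OR NOT x3)   (distribution)
= NOT NOT (x2 OR NOT x3)   (idempotence)
= x2 OR NOT x3   (double negation)

x2 OR NOT x3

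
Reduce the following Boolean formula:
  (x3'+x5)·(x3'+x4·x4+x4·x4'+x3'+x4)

x3'+x5·x4

(x3'+x5)·(x3'+x4·x4+x4·x4'+x3'+x4)
= (x3'+x5)·(x3'+x4+x3'+x4)   [distribution]
= (x3'+x5)·(x3'+x4)   [idempotence]
= x3'+x5·x4   [distribution]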